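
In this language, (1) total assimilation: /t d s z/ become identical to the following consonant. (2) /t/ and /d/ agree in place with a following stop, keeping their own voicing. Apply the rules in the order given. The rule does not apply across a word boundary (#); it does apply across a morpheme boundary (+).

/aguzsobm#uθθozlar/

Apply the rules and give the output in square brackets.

Rule 1: /z/ before /s/ → [s] (total assimilation)
Rule 1: /z/ before /l/ → [l] (total assimilation)
After rule 1: agussobm#uθθollar
Rule 2: no segment meets the rule's conditions; no change.

[agussobm#uθθollar]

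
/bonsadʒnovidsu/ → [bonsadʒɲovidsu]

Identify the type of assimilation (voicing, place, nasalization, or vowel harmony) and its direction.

/n/→[ɲ].
Each target copies a feature from the preceding segment, so the direction is progressive.

place assimilation, progressive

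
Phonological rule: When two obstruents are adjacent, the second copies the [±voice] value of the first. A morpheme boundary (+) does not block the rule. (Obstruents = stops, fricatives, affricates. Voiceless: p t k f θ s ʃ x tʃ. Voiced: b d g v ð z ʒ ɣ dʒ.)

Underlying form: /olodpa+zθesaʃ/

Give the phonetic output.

[olodba+zðesaʃ]

/p/ after /d/ (voiced) → [b]
/θ/ after /z/ (voiced) → [ð]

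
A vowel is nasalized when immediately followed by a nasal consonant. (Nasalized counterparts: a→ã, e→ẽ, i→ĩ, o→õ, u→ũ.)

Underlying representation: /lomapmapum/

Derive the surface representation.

[lõmapmapũm]

/o/ before nasal /m/ → [õ]
/u/ before nasal /m/ → [ũ]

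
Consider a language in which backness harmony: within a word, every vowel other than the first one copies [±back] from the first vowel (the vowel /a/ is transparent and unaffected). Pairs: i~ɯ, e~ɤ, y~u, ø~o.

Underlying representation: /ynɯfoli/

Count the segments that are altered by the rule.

2

/ɯ/ harmonizes with /y/ ([-back]) → [i]
/o/ harmonizes with /y/ ([-back]) → [ø]
2 segments change.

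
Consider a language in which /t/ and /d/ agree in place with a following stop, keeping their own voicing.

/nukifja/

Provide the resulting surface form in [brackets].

[nukifja]

no segment meets the rule's conditions; no change.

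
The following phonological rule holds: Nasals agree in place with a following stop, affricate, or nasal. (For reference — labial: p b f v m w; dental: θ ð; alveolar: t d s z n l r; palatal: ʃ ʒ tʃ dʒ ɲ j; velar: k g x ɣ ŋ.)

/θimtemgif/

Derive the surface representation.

[θinteŋgif]

/m/ before /t/ (alveolar) → [n]
/m/ before /g/ (velar) → [ŋ]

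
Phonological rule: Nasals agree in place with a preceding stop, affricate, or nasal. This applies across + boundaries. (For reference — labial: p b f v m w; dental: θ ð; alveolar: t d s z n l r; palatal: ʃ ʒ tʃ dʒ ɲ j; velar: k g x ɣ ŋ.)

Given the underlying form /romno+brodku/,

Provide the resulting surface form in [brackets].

[rommo+brodku]

/n/ after /m/ (labial) → [m]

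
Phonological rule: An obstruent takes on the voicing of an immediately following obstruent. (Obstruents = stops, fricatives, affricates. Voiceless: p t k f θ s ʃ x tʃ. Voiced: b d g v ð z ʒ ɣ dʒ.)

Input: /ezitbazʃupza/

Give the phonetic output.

[ezidbasʃubza]

/t/ before /b/ (voiced) → [d]
/z/ before /ʃ/ (voiceless) → [s]
/p/ before /z/ (voiced) → [b]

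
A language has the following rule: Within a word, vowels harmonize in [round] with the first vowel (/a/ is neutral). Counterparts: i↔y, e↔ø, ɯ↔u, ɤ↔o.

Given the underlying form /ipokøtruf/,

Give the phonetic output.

[ipɤketrɯf]

/o/ harmonizes with /i/ ([-round]) → [ɤ]
/ø/ harmonizes with /i/ ([-round]) → [e]
/u/ harmonizes with /i/ ([-round]) → [ɯ]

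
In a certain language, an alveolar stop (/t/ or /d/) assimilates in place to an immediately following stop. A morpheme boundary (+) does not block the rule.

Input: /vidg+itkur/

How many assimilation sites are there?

/d/ before /g/ (velar) → [g]
/t/ before /k/ (velar) → [k]
2 segments change.

2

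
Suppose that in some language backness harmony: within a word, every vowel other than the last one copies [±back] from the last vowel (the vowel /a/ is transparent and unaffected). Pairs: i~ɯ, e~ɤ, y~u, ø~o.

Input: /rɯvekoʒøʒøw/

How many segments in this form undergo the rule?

2

/ɯ/ harmonizes with /ø/ ([-back]) → [i]
/o/ harmonizes with /ø/ ([-back]) → [ø]
2 segments change.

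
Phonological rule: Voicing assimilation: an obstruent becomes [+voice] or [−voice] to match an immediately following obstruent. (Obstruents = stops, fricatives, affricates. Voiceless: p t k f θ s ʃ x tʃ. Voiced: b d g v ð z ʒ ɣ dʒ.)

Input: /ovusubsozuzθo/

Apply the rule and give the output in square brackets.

/b/ before /s/ (voiceless) → [p]
/z/ before /θ/ (voiceless) → [s]

[ovusupsozusθo]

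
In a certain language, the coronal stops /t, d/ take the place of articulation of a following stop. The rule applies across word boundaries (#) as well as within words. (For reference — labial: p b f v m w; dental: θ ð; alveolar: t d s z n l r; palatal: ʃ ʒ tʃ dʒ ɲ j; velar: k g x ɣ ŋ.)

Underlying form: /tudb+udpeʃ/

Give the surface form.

/d/ before /b/ (labial) → [b]
/d/ before /p/ (labial) → [b]

[tubb+ubpeʃ]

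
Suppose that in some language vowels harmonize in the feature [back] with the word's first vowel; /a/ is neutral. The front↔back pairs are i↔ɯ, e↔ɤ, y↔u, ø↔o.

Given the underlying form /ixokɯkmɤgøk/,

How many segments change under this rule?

/o/ harmonizes with /i/ ([-back]) → [ø]
/ɯ/ harmonizes with /i/ ([-back]) → [i]
/ɤ/ harmonizes with /i/ ([-back]) → [e]
3 segments change.

3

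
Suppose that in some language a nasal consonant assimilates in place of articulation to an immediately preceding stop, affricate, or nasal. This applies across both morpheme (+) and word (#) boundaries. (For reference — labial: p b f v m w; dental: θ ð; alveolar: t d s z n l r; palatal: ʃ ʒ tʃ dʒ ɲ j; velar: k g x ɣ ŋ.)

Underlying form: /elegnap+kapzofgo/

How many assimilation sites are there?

/n/ after /g/ (velar) → [ŋ]
1 segment changes.

1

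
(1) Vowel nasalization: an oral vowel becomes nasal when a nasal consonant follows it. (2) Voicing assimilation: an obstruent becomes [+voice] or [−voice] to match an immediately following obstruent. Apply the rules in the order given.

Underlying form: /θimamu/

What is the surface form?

Rule 1: /i/ before nasal /m/ → [ĩ]
Rule 1: /a/ before nasal /m/ → [ã]
After rule 1: θĩmãmu
Rule 2: no segment meets the rule's conditions; no change.

[θĩmãmu]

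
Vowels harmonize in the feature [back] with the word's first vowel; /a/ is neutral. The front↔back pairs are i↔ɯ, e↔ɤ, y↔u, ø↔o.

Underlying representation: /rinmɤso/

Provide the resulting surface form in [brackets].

[rinmesø]

/ɤ/ harmonizes with /i/ ([-back]) → [e]
/o/ harmonizes with /i/ ([-back]) → [ø]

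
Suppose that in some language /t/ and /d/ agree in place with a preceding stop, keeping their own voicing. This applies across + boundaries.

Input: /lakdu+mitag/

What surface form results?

[lakgu+mitag]

/d/ after /k/ (velar) → [g]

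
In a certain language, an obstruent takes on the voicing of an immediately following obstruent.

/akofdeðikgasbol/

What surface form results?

[akovdeðiggazbol]

/f/ before /d/ (voiced) → [v]
/k/ before /g/ (voiced) → [g]
/s/ before /b/ (voiced) → [z]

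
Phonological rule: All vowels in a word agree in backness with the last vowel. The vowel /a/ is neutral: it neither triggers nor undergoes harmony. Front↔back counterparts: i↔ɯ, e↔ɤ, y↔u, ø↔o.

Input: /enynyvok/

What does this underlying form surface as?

/e/ harmonizes with /o/ ([+back]) → [ɤ]
/y/ harmonizes with /o/ ([+back]) → [u]
/y/ harmonizes with /o/ ([+back]) → [u]

[ɤnunuvok]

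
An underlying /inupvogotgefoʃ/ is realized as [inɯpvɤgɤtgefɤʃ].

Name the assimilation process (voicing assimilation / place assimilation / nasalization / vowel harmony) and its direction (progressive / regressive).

/u/→[ɯ] /o/→[ɤ] /o/→[ɤ] /o/→[ɤ].
Vowels agree with the first vowel, so the harmony is progressive.

vowel harmony, progressive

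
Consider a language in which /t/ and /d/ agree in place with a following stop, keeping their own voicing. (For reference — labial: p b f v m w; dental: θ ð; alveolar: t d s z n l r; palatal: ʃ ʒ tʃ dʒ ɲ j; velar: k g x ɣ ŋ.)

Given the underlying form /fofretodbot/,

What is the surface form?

[fofretobbot]

/d/ before /b/ (labial) → [b]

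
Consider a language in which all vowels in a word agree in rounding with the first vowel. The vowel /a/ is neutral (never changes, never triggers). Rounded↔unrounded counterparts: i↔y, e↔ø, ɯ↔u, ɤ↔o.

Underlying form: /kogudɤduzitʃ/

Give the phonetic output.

[kogudoduzytʃ]

/ɤ/ harmonizes with /o/ ([+round]) → [o]
/i/ harmonizes with /o/ ([+round]) → [y]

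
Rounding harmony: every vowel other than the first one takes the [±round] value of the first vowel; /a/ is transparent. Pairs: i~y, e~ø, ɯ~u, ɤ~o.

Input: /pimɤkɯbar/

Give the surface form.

[pimɤkɯbar]

no segment meets the rule's conditions; no change.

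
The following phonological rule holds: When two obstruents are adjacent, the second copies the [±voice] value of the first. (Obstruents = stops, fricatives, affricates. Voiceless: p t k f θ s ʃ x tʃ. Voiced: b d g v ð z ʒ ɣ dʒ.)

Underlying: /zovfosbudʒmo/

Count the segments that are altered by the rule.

/f/ after /v/ (voiced) → [v]
/b/ after /s/ (voiceless) → [p]
2 segments change.

2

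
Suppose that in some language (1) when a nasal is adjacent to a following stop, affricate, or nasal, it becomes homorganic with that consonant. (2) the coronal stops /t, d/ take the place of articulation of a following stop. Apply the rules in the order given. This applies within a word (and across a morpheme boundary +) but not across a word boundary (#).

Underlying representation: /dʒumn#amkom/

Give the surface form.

[dʒunn#aŋkom]

Rule 1: /m/ before /n/ (alveolar) → [n]
Rule 1: /m/ before /k/ (velar) → [ŋ]
After rule 1: dʒunn#aŋkom
Rule 2: no segment meets the rule's conditions; no change.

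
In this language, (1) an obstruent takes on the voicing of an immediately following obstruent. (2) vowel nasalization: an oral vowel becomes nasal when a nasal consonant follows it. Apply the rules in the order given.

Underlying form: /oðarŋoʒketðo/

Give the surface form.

Rule 1: /ʒ/ before /k/ (voiceless) → [ʃ]
Rule 1: /t/ before /ð/ (voiced) → [d]
After rule 1: oðarŋoʃkedðo
Rule 2: no segment meets the rule's conditions; no change.

[oðarŋoʃkedðo]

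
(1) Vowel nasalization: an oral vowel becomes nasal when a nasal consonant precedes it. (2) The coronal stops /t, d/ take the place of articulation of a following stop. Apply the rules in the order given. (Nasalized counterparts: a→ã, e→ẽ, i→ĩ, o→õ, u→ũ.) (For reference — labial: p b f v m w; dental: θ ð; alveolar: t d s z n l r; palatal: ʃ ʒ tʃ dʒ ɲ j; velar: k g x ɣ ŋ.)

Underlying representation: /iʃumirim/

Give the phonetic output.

[iʃumĩrim]

Rule 1: /i/ after nasal /m/ → [ĩ]
After rule 1: iʃumĩrim
Rule 2: no segment meets the rule's conditions; no change.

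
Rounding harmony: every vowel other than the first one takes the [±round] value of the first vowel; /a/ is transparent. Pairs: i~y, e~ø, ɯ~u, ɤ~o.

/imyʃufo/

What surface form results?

[imiʃɯfɤ]

/y/ harmonizes with /i/ ([-round]) → [i]
/u/ harmonizes with /i/ ([-round]) → [ɯ]
/o/ harmonizes with /i/ ([-round]) → [ɤ]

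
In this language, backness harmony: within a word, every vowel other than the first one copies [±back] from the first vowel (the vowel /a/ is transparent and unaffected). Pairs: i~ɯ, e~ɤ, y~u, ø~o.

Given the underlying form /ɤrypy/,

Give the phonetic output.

[ɤrupu]

/y/ harmonizes with /ɤ/ ([+back]) → [u]
/y/ harmonizes with /ɤ/ ([+back]) → [u]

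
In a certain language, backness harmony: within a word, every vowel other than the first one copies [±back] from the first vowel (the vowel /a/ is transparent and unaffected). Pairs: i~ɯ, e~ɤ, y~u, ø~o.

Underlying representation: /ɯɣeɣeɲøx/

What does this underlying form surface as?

[ɯɣɤɣɤɲox]

/e/ harmonizes with /ɯ/ ([+back]) → [ɤ]
/e/ harmonizes with /ɯ/ ([+back]) → [ɤ]
/ø/ harmonizes with /ɯ/ ([+back]) → [o]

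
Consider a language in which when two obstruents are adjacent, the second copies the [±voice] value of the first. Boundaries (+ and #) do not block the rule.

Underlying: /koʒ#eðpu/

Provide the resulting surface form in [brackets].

[koʒ#eðbu]

/p/ after /ð/ (voiced) → [b]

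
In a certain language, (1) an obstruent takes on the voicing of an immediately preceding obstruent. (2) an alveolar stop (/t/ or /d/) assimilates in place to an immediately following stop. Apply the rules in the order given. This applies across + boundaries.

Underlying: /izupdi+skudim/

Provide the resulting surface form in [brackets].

Rule 1: /d/ after /p/ (voiceless) → [t]
After rule 1: izupti+skudim
Rule 2: no segment meets the rule's conditions; no change.

[izupti+skudim]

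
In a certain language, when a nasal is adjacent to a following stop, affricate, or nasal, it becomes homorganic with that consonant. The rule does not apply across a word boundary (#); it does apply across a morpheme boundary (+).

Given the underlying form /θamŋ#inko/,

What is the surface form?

/m/ before /ŋ/ (velar) → [ŋ]
/n/ before /k/ (velar) → [ŋ]

[θaŋŋ#iŋko]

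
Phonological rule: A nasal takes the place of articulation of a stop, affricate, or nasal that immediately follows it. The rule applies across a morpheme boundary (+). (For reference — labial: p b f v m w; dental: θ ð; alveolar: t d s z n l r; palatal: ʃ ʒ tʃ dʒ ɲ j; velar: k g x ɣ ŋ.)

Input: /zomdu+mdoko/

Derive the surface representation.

[zondu+ndoko]

/m/ before /d/ (alveolar) → [n]
/m/ before /d/ (alveolar) → [n]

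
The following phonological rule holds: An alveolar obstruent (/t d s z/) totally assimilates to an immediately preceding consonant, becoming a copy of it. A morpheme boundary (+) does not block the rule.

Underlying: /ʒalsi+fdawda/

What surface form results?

[ʒalli+ffawwa]

/s/ after /l/ → [l] (total assimilation)
/d/ after /f/ → [f] (total assimilation)
/d/ after /w/ → [w] (total assimilation)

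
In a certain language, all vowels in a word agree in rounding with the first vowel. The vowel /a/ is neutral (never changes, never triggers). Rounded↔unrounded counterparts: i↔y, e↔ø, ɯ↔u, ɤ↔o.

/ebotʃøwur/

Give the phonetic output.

/o/ harmonizes with /e/ ([-round]) → [ɤ]
/ø/ harmonizes with /e/ ([-round]) → [e]
/u/ harmonizes with /e/ ([-round]) → [ɯ]

[ebɤtʃewɯr]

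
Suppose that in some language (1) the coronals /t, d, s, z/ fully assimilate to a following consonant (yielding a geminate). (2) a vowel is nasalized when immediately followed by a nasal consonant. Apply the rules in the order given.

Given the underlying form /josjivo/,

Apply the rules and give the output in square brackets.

[jojjivo]

Rule 1: /s/ before /j/ → [j] (total assimilation)
After rule 1: jojjivo
Rule 2: no segment meets the rule's conditions; no change.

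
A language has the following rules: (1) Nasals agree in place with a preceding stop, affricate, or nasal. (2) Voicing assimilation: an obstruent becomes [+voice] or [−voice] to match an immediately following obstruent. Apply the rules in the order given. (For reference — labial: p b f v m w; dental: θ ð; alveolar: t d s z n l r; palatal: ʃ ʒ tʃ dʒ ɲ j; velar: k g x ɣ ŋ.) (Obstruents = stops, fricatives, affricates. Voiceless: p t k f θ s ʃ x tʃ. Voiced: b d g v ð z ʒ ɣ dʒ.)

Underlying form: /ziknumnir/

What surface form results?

Rule 1: /n/ after /k/ (velar) → [ŋ]
Rule 1: /n/ after /m/ (labial) → [m]
After rule 1: zikŋummir
Rule 2: no segment meets the rule's conditions; no change.

[zikŋummir]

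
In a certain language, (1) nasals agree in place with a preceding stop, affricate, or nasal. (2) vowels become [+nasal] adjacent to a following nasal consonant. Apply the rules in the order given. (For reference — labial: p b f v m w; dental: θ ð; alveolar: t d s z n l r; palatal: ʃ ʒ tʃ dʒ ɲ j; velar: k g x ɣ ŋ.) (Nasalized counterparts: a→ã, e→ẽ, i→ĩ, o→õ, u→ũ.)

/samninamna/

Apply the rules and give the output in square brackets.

Rule 1: /n/ after /m/ (labial) → [m]
Rule 1: /n/ after /m/ (labial) → [m]
After rule 1: samminamma
Rule 2: /a/ before nasal /m/ → [ã]
Rule 2: /i/ before nasal /n/ → [ĩ]
Rule 2: /a/ before nasal /m/ → [ã]

[sãmmĩnãmma]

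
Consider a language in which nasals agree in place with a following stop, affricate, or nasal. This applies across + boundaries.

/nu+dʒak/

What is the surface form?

[nu+dʒak]

no segment meets the rule's conditions; no change.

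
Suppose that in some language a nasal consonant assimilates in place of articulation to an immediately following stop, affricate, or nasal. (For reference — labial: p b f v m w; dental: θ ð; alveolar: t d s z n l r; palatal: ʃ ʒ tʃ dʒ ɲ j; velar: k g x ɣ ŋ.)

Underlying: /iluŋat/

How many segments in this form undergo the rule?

No segment meets the rule's conditions.

0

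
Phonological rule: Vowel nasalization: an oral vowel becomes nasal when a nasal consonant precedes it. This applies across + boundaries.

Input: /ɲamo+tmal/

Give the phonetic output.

[ɲãmõ+tmãl]

/a/ after nasal /ɲ/ → [ã]
/o/ after nasal /m/ → [õ]
/a/ after nasal /m/ → [ã]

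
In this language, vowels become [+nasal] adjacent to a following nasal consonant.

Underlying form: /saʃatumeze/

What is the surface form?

/u/ before nasal /m/ → [ũ]

[saʃatũmeze]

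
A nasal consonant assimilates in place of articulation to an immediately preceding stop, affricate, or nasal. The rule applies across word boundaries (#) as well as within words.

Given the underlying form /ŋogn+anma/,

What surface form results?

[ŋogŋ+anna]

/n/ after /g/ (velar) → [ŋ]
/m/ after /n/ (alveolar) → [n]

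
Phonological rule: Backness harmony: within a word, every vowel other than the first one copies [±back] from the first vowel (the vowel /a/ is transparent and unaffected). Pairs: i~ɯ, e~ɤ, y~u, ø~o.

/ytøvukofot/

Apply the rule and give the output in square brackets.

/u/ harmonizes with /y/ ([-back]) → [y]
/o/ harmonizes with /y/ ([-back]) → [ø]
/o/ harmonizes with /y/ ([-back]) → [ø]

[ytøvykøføt]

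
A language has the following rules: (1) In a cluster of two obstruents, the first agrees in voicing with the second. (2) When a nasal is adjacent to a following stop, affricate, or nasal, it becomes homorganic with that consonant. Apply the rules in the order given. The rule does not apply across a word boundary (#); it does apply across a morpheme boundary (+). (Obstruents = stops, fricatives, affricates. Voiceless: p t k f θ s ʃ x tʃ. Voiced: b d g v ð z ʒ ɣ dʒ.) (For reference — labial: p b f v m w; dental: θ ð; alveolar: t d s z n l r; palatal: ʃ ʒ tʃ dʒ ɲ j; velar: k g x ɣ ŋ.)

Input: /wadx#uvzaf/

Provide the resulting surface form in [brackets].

Rule 1: /d/ before /x/ (voiceless) → [t]
After rule 1: watx#uvzaf
Rule 2: no segment meets the rule's conditions; no change.

[watx#uvzaf]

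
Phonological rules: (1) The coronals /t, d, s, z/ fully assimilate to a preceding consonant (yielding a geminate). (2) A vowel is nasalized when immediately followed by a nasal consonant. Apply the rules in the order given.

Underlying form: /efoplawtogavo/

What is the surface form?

[efoplawwogavo]

Rule 1: /t/ after /w/ → [w] (total assimilation)
After rule 1: efoplawwogavo
Rule 2: no segment meets the rule's conditions; no change.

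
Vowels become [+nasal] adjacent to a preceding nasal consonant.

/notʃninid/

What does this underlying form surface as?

[nõtʃnĩnĩd]

/o/ after nasal /n/ → [õ]
/i/ after nasal /n/ → [ĩ]
/i/ after nasal /n/ → [ĩ]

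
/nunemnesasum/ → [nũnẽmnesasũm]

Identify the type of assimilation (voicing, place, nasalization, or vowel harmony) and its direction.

nasalization, regressive

/u/→[ũ] /e/→[ẽ] /u/→[ũ].
Each target copies a feature from the following segment, so the direction is regressive.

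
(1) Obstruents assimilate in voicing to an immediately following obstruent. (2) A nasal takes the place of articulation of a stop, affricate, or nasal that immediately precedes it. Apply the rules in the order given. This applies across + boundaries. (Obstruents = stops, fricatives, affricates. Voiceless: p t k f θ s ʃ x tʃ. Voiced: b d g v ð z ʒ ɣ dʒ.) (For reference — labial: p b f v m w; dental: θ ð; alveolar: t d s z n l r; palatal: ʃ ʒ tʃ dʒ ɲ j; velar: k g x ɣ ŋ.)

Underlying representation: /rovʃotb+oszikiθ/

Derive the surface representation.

[rofʃodb+ozzikiθ]

Rule 1: /v/ before /ʃ/ (voiceless) → [f]
Rule 1: /t/ before /b/ (voiced) → [d]
Rule 1: /s/ before /z/ (voiced) → [z]
After rule 1: rofʃodb+ozzikiθ
Rule 2: no segment meets the rule's conditions; no change.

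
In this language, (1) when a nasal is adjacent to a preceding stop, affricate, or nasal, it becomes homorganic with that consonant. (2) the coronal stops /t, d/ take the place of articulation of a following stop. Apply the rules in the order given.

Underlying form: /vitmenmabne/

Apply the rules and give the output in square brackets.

[vitnennabme]

Rule 1: /m/ after /t/ (alveolar) → [n]
Rule 1: /m/ after /n/ (alveolar) → [n]
Rule 1: /n/ after /b/ (labial) → [m]
After rule 1: vitnennabme
Rule 2: no segment meets the rule's conditions; no change.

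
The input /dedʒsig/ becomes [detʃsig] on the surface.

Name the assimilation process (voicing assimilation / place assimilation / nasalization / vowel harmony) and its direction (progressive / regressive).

/dʒ/→[tʃ].
Each target copies a feature from the following segment, so the direction is regressive.

voicing assimilation, regressive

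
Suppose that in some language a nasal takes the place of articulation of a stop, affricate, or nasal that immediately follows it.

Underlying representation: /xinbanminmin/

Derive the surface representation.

/n/ before /b/ (labial) → [m]
/n/ before /m/ (labial) → [m]
/n/ before /m/ (labial) → [m]

[ximbammimmin]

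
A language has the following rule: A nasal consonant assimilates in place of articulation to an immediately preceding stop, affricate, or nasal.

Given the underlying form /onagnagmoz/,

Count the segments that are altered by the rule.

/n/ after /g/ (velar) → [ŋ]
/m/ after /g/ (velar) → [ŋ]
2 segments change.

2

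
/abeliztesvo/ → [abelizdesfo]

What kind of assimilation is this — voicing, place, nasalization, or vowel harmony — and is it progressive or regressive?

voicing assimilation, progressive

/t/→[d] /v/→[f].
Each target copies a feature from the preceding segment, so the direction is progressive.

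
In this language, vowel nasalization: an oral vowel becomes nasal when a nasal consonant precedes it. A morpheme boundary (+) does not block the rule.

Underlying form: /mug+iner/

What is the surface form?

[mũg+inẽr]

/u/ after nasal /m/ → [ũ]
/e/ after nasal /n/ → [ẽ]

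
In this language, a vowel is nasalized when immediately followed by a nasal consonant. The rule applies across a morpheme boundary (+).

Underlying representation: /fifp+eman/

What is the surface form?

[fifp+ẽmãn]

/e/ before nasal /m/ → [ẽ]
/a/ before nasal /n/ → [ã]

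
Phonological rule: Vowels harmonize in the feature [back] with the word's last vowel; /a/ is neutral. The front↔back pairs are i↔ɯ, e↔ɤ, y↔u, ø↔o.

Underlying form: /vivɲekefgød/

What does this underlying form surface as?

[vivɲekefgød]

no segment meets the rule's conditions; no change.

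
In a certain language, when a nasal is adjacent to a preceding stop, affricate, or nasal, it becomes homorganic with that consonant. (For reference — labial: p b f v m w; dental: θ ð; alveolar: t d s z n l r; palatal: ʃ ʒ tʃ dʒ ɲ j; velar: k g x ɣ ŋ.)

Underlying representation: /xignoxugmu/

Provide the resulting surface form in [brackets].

[xigŋoxugŋu]

/n/ after /g/ (velar) → [ŋ]
/m/ after /g/ (velar) → [ŋ]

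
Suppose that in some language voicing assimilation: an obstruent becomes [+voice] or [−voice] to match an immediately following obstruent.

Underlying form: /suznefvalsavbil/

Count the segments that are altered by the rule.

1

/f/ before /v/ (voiced) → [v]
1 segment changes.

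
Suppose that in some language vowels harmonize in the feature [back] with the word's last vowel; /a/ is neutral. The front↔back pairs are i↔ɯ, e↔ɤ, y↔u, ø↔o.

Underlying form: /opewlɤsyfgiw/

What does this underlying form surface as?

[øpewlesyfgiw]

/o/ harmonizes with /i/ ([-back]) → [ø]
/ɤ/ harmonizes with /i/ ([-back]) → [e]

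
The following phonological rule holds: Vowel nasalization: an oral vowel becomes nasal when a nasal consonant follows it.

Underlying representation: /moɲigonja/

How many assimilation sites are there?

/o/ before nasal /ɲ/ → [õ]
/o/ before nasal /n/ → [õ]
2 segments change.

2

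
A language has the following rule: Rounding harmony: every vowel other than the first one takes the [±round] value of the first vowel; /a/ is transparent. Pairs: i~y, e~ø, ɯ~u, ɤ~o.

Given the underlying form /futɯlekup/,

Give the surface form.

/ɯ/ harmonizes with /u/ ([+round]) → [u]
/e/ harmonizes with /u/ ([+round]) → [ø]

[futuløkup]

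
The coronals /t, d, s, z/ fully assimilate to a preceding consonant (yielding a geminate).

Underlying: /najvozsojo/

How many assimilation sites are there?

/s/ after /z/ → [z] (total assimilation)
1 segment changes.

1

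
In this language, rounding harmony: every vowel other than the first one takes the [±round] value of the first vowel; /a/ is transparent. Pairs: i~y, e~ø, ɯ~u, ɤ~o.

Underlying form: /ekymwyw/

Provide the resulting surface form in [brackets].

[ekimwiw]

/y/ harmonizes with /e/ ([-round]) → [i]
/y/ harmonizes with /e/ ([-round]) → [i]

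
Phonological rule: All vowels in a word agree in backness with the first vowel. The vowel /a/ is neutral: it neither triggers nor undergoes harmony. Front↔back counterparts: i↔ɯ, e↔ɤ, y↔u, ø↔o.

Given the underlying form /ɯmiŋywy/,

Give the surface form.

[ɯmɯŋuwu]

/i/ harmonizes with /ɯ/ ([+back]) → [ɯ]
/y/ harmonizes with /ɯ/ ([+back]) → [u]
/y/ harmonizes with /ɯ/ ([+back]) → [u]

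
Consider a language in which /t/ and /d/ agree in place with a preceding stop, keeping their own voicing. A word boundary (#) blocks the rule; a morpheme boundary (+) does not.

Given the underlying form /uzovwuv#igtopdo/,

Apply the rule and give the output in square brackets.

[uzovwuv#igkopbo]

/t/ after /g/ (velar) → [k]
/d/ after /p/ (labial) → [b]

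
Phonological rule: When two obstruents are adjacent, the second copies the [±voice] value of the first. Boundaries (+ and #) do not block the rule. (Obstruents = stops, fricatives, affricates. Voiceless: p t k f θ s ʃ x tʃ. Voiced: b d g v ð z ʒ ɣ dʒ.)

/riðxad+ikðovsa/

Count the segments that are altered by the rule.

/x/ after /ð/ (voiced) → [ɣ]
/ð/ after /k/ (voiceless) → [θ]
/s/ after /v/ (voiced) → [z]
3 segments change.

3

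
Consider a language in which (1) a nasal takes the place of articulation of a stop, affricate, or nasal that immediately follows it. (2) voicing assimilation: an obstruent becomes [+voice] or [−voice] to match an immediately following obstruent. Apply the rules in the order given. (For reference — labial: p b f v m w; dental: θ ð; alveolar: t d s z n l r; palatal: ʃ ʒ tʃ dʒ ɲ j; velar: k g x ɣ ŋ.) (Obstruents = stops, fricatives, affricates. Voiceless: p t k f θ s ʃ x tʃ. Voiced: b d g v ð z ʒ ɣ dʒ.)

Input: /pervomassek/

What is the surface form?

[pervomassek]

Rule 1: no segment meets the rule's conditions; no change.
After rule 1: pervomassek
Rule 2: no segment meets the rule's conditions; no change.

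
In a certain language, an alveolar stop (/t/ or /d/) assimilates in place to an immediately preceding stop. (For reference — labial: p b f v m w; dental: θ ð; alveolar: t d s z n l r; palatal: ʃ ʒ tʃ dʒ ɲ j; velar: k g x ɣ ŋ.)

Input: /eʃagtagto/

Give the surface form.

/t/ after /g/ (velar) → [k]
/t/ after /g/ (velar) → [k]

[eʃagkagko]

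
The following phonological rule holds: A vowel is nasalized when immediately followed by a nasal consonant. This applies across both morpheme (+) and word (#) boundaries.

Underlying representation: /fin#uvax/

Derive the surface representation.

[fĩn#uvax]

/i/ before nasal /n/ → [ĩ]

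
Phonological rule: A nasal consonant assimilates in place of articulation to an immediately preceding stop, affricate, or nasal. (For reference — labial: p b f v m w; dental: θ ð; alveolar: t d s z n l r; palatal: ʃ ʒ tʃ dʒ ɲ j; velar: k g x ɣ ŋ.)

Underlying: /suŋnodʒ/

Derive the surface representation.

/n/ after /ŋ/ (velar) → [ŋ]

[suŋŋodʒ]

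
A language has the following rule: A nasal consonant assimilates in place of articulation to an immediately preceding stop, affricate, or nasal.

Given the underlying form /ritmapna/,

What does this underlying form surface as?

[ritnapma]

/m/ after /t/ (alveolar) → [n]
/n/ after /p/ (labial) → [m]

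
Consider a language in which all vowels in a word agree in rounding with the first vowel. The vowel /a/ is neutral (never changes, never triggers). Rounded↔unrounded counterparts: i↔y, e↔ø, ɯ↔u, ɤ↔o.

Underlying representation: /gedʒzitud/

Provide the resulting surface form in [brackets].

/u/ harmonizes with /e/ ([-round]) → [ɯ]

[gedʒzitɯd]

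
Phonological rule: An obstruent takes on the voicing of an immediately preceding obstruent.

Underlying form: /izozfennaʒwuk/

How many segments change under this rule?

1

/f/ after /z/ (voiced) → [v]
1 segment changes.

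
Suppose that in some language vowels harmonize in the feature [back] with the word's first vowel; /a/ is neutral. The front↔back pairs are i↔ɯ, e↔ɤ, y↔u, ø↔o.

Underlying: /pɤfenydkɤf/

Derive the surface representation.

[pɤfɤnudkɤf]

/e/ harmonizes with /ɤ/ ([+back]) → [ɤ]
/y/ harmonizes with /ɤ/ ([+back]) → [u]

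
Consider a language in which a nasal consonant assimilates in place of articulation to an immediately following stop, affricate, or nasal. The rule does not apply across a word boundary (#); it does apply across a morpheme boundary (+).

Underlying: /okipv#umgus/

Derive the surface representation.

/m/ before /g/ (velar) → [ŋ]

[okipv#uŋgus]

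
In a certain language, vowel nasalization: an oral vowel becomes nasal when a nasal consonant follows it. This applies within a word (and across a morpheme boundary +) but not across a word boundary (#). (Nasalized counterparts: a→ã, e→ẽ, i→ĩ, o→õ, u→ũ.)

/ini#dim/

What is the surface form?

/i/ before nasal /n/ → [ĩ]
/i/ before nasal /m/ → [ĩ]

[ĩni#dĩm]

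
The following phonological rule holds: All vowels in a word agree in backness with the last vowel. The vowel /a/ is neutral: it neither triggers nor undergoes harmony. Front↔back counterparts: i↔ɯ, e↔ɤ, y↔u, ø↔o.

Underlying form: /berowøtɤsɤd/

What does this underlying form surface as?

[bɤrowotɤsɤd]

/e/ harmonizes with /ɤ/ ([+back]) → [ɤ]
/ø/ harmonizes with /ɤ/ ([+back]) → [o]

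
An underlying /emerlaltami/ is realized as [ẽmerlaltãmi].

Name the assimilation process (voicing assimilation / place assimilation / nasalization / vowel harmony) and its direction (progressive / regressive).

/e/→[ẽ] /a/→[ã].
Each target copies a feature from the following segment, so the direction is regressive.

nasalization, regressive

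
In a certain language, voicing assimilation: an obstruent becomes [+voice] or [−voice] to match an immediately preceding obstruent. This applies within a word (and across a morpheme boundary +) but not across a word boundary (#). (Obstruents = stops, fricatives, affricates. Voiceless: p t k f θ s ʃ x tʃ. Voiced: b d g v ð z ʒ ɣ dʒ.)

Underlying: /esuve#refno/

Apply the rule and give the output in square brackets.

no segment meets the rule's conditions; no change.

[esuve#refno]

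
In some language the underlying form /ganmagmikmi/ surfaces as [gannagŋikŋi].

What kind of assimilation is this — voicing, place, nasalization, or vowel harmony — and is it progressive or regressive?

/m/→[n] /m/→[ŋ] /m/→[ŋ].
Each target copies a feature from the preceding segment, so the direction is progressive.

place assimilation, progressive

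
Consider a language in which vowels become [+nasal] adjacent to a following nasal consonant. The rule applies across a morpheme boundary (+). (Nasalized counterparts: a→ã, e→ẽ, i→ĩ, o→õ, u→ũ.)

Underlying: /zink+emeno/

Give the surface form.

[zĩnk+ẽmẽno]

/i/ before nasal /n/ → [ĩ]
/e/ before nasal /m/ → [ẽ]
/e/ before nasal /n/ → [ẽ]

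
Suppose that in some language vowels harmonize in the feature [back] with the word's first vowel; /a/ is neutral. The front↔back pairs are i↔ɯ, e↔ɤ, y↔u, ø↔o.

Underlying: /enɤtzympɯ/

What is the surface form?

[enetzympi]

/ɤ/ harmonizes with /e/ ([-back]) → [e]
/ɯ/ harmonizes with /e/ ([-back]) → [i]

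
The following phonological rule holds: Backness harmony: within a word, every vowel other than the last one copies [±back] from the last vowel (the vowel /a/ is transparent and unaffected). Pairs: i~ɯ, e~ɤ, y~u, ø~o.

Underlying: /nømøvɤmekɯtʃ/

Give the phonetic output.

/ø/ harmonizes with /ɯ/ ([+back]) → [o]
/ø/ harmonizes with /ɯ/ ([+back]) → [o]
/e/ harmonizes with /ɯ/ ([+back]) → [ɤ]

[nomovɤmɤkɯtʃ]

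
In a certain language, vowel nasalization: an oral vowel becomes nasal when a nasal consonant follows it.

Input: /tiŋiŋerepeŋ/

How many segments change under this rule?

3

/i/ before nasal /ŋ/ → [ĩ]
/i/ before nasal /ŋ/ → [ĩ]
/e/ before nasal /ŋ/ → [ẽ]
3 segments change.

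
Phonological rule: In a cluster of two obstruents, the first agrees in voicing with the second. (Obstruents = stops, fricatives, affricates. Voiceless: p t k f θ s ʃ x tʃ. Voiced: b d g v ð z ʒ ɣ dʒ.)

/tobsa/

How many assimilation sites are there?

/b/ before /s/ (voiceless) → [p]
1 segment changes.

1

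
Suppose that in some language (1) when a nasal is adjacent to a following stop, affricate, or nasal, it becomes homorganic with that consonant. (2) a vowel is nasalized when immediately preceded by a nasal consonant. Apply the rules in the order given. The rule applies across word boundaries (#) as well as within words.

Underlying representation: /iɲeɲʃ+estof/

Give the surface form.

Rule 1: no segment meets the rule's conditions; no change.
After rule 1: iɲeɲʃ+estof
Rule 2: /e/ after nasal /ɲ/ → [ẽ]

[iɲẽɲʃ+estof]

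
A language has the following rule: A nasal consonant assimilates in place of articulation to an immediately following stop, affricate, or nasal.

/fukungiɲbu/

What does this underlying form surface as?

[fukuŋgimbu]

/n/ before /g/ (velar) → [ŋ]
/ɲ/ before /b/ (labial) → [m]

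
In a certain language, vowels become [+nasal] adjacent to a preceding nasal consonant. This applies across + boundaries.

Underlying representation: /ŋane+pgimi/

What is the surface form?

/a/ after nasal /ŋ/ → [ã]
/e/ after nasal /n/ → [ẽ]
/i/ after nasal /m/ → [ĩ]

[ŋãnẽ+pgimĩ]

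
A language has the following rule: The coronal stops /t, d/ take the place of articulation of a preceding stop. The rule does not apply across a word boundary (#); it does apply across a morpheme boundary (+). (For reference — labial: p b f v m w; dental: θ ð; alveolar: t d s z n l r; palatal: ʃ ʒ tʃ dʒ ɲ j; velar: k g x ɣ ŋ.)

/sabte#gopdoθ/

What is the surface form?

/t/ after /b/ (labial) → [p]
/d/ after /p/ (labial) → [b]

[sabpe#gopboθ]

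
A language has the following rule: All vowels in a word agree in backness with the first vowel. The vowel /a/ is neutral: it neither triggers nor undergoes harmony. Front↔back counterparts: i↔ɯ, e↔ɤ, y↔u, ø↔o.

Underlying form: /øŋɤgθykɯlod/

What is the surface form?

/ɤ/ harmonizes with /ø/ ([-back]) → [e]
/ɯ/ harmonizes with /ø/ ([-back]) → [i]
/o/ harmonizes with /ø/ ([-back]) → [ø]

[øŋegθykilød]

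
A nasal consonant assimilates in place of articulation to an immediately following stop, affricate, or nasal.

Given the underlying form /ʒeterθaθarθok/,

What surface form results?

[ʒeterθaθarθok]

no segment meets the rule's conditions; no change.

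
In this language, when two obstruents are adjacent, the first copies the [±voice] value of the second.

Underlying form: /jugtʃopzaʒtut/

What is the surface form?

[juktʃobzaʃtut]

/g/ before /tʃ/ (voiceless) → [k]
/p/ before /z/ (voiced) → [b]
/ʒ/ before /t/ (voiceless) → [ʃ]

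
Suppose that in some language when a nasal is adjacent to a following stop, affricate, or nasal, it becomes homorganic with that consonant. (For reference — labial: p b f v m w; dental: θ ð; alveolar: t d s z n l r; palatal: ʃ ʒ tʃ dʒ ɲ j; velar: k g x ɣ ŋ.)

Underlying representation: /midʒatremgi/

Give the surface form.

/m/ before /g/ (velar) → [ŋ]

[midʒatreŋgi]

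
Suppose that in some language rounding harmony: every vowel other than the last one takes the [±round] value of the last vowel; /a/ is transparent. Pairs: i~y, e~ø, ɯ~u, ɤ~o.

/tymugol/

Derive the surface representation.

[tymugol]

no segment meets the rule's conditions; no change.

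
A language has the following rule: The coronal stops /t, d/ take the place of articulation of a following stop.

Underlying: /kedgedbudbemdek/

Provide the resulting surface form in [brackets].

/d/ before /g/ (velar) → [g]
/d/ before /b/ (labial) → [b]
/d/ before /b/ (labial) → [b]

[keggebbubbemdek]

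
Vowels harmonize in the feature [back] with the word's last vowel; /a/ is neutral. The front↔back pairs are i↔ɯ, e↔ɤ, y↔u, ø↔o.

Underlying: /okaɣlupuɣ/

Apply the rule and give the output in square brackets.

no segment meets the rule's conditions; no change.

[okaɣlupuɣ]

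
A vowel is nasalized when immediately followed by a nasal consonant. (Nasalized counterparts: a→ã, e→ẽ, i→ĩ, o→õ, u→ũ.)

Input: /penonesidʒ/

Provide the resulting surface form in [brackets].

[pẽnõnesidʒ]

/e/ before nasal /n/ → [ẽ]
/o/ before nasal /n/ → [õ]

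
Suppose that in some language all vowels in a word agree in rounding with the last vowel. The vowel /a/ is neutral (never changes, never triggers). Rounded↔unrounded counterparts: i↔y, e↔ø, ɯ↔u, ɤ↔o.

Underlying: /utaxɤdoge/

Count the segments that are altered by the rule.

/u/ harmonizes with /e/ ([-round]) → [ɯ]
/o/ harmonizes with /e/ ([-round]) → [ɤ]
2 segments change.

2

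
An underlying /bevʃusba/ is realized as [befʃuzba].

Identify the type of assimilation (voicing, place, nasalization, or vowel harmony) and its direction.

/v/→[f] /s/→[z].
Each target copies a feature from the following segment, so the direction is regressive.

voicing assimilation, regressive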